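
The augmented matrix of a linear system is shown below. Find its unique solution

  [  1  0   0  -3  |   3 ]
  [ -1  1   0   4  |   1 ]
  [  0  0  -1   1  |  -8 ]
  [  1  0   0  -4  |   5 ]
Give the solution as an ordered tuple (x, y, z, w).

(-3, 6, 6, -2)

ρ2 → ρ2 + ρ1
  [ 1  0   0  -3  |   3 ]
  [ 0  1   0   1  |   4 ]
  [ 0  0  -1   1  |  -8 ]
  [ 1  0   0  -4  |   5 ]
ρ4 → ρ4 − ρ1
  [ 1  0   0  -3  |   3 ]
  [ 0  1   0   1  |   4 ]
  [ 0  0  -1   1  |  -8 ]
  [ 0  0   0  -1  |   2 ]
ρ3 → -1·ρ3
  [ 1  0  0  -3  |  3 ]
  [ 0  1  0   1  |  4 ]
  [ 0  0  1  -1  |  8 ]
  [ 0  0  0  -1  |  2 ]
ρ4 → -1·ρ4
  [ 1  0  0  -3  |   3 ]
  [ 0  1  0   1  |   4 ]
  [ 0  0  1  -1  |   8 ]
  [ 0  0  0   1  |  -2 ]
ρ3 → ρ3 + ρ4
  [ 1  0  0  -3  |   3 ]
  [ 0  1  0   1  |   4 ]
  [ 0  0  1   0  |   6 ]
  [ 0  0  0   1  |  -2 ]
ρ2 → ρ2 − ρ4
  [ 1  0  0  -3  |   3 ]
  [ 0  1  0   0  |   6 ]
  [ 0  0  1   0  |   6 ]
  [ 0  0  0   1  |  -2 ]
ρ1 → ρ1 + 3·ρ4
  [ 1  0  0  0  |  -3 ]
  [ 0  1  0  0  |   6 ]
  [ 0  0  1  0  |   6 ]
  [ 0  0  0  1  |  -2 ]
Reading off the last column: x = -3, y = 6, z = 6, w = -2.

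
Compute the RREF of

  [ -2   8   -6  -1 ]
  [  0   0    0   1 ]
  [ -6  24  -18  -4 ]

[[1, -4, 3, 0], [0, 0, 0, 1], [0, 0, 0, 0]]

R1 → -1/2·R1
  [  1  -4    3  1/2 ]
  [  0   0    0    1 ]
  [ -6  24  -18   -4 ]
R3 → R3 + 6·R1
  [ 1  -4  3  1/2 ]
  [ 0   0  0    1 ]
  [ 0   0  0   -1 ]
R3 → R3 + R2
  [ 1  -4  3  1/2 ]
  [ 0   0  0    1 ]
  [ 0   0  0    0 ]
R1 → R1 − 1/2·R2
  [ 1  -4  3  0 ]
  [ 0   0  0  1 ]
  [ 0   0  0  0 ]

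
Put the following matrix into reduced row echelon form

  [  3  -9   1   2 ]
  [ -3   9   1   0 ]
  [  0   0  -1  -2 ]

R1 → 1/3·R1
  [  1  -3  1/3  2/3 ]
  [ -3   9    1    0 ]
  [  0   0   -1   -2 ]
R2 → R2 + 3·R1
  [ 1  -3  1/3  2/3 ]
  [ 0   0    2    2 ]
  [ 0   0   -1   -2 ]
R2 → 1/2·R2
  [ 1  -3  1/3  2/3 ]
  [ 0   0    1    1 ]
  [ 0   0   -1   -2 ]
R3 → R3 + R2
  [ 1  -3  1/3  2/3 ]
  [ 0   0    1    1 ]
  [ 0   0    0   -1 ]
R3 → -1·R3
  [ 1  -3  1/3  2/3 ]
  [ 0   0    1    1 ]
  [ 0   0    0    1 ]
R2 → R2 − R3
  [ 1  -3  1/3  2/3 ]
  [ 0   0    1    0 ]
  [ 0   0    0    1 ]
R1 → R1 − 2/3·R3
  [ 1  -3  1/3  0 ]
  [ 0   0    1  0 ]
  [ 0   0    0  1 ]
R1 → R1 − 1/3·R2
  [ 1  -3  0  0 ]
  [ 0   0  1  0 ]
  [ 0   0  0  1 ]

[[1, -3, 0, 0], [0, 0, 1, 0], [0, 0, 0, 1]]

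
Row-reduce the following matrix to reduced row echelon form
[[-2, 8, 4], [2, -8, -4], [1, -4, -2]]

ρ1 → -1/2·ρ1
  [ 1  -4  -2 ]
  [ 2  -8  -4 ]
  [ 1  -4  -2 ]
ρ2 → ρ2 − 2·ρ1
  [ 1  -4  -2 ]
  [ 0   0   0 ]
  [ 1  -4  -2 ]
ρ3 → ρ3 − ρ1
  [ 1  -4  -2 ]
  [ 0   0   0 ]
  [ 0   0   0 ]

[[1, -4, -2], [0, 0, 0], [0, 0, 0]]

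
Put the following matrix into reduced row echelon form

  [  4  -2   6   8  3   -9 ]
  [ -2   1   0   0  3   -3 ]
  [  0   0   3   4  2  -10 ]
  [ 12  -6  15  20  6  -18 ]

[[1, -1/2, 0, 0, 0, 3], [0, 0, 1, 4/3, 0, -4], [0, 0, 0, 0, 1, 1], [0, 0, 0, 0, 0, 0]]

R1 -> 1/4·R1
  [  1  -1/2  3/2   2  3/4  -9/4 ]
  [ -2     1    0   0    3    -3 ]
  [  0     0    3   4    2   -10 ]
  [ 12    -6   15  20    6   -18 ]
R2 -> R2 + 2·R1
  [  1  -1/2  3/2   2  3/4   -9/4 ]
  [  0     0    3   4  9/2  -15/2 ]
  [  0     0    3   4    2    -10 ]
  [ 12    -6   15  20    6    -18 ]
R4 -> R4 − 12·R1
  [ 1  -1/2  3/2   2  3/4   -9/4 ]
  [ 0     0    3   4  9/2  -15/2 ]
  [ 0     0    3   4    2    -10 ]
  [ 0     0   -3  -4   -3      9 ]
R2 -> 1/3·R2
  [ 1  -1/2  3/2    2  3/4  -9/4 ]
  [ 0     0    1  4/3  3/2  -5/2 ]
  [ 0     0    3    4    2   -10 ]
  [ 0     0   -3   -4   -3     9 ]
R3 -> R3 − 3·R2
  [ 1  -1/2  3/2    2   3/4  -9/4 ]
  [ 0     0    1  4/3   3/2  -5/2 ]
  [ 0     0    0    0  -5/2  -5/2 ]
  [ 0     0   -3   -4    -3     9 ]
R4 -> R4 + 3·R2
  [ 1  -1/2  3/2    2   3/4  -9/4 ]
  [ 0     0    1  4/3   3/2  -5/2 ]
  [ 0     0    0    0  -5/2  -5/2 ]
  [ 0     0    0    0   3/2   3/2 ]
R3 -> -2/5·R3
  [ 1  -1/2  3/2    2  3/4  -9/4 ]
  [ 0     0    1  4/3  3/2  -5/2 ]
  [ 0     0    0    0    1     1 ]
  [ 0     0    0    0  3/2   3/2 ]
R4 -> R4 − 3/2·R3
  [ 1  -1/2  3/2    2  3/4  -9/4 ]
  [ 0     0    1  4/3  3/2  -5/2 ]
  [ 0     0    0    0    1     1 ]
  [ 0     0    0    0    0     0 ]
R2 -> R2 − 3/2·R3
  [ 1  -1/2  3/2    2  3/4  -9/4 ]
  [ 0     0    1  4/3    0    -4 ]
  [ 0     0    0    0    1     1 ]
  [ 0     0    0    0    0     0 ]
R1 -> R1 − 3/4·R3
  [ 1  -1/2  3/2    2  0  -3 ]
  [ 0     0    1  4/3  0  -4 ]
  [ 0     0    0    0  1   1 ]
  [ 0     0    0    0  0   0 ]
R1 -> R1 − 3/2·R2
  [ 1  -1/2  0    0  0   3 ]
  [ 0     0  1  4/3  0  -4 ]
  [ 0     0  0    0  1   1 ]
  [ 0     0  0    0  0   0 ]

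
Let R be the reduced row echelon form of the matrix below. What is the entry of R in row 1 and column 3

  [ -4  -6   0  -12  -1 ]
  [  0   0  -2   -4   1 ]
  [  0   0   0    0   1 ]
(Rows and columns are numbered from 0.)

2

r1 → -1/4·r1
  [ 1  3/2   0   3  1/4 ]
  [ 0    0  -2  -4    1 ]
  [ 0    0   0   0    1 ]
r2 → -1/2·r2
  [ 1  3/2  0  3   1/4 ]
  [ 0    0  1  2  -1/2 ]
  [ 0    0  0  0     1 ]
r2 → r2 + 1/2·r3
  [ 1  3/2  0  3  1/4 ]
  [ 0    0  1  2    0 ]
  [ 0    0  0  0    1 ]
r1 → r1 − 1/4·r3
  [ 1  3/2  0  3  0 ]
  [ 0    0  1  2  0 ]
  [ 0    0  0  0  1 ]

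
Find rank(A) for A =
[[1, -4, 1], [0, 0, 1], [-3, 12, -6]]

Add 3 times R1 to R3.
Add 3 times R2 to R3.
Subtract R2 from R1.
The reduced form has 2 nonzero rows.

rank = 2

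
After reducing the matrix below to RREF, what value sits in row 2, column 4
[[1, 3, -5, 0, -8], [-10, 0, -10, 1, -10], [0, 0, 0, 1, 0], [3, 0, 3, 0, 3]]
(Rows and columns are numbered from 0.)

0

R2 -> R2 + 10·R1
  [ 1   3   -5  0   -8 ]
  [ 0  30  -60  1  -90 ]
  [ 0   0    0  1    0 ]
  [ 3   0    3  0    3 ]
R4 -> R4 − 3·R1
  [ 1   3   -5  0   -8 ]
  [ 0  30  -60  1  -90 ]
  [ 0   0    0  1    0 ]
  [ 0  -9   18  0   27 ]
R2 -> 1/30·R2
  [ 1   3  -5     0  -8 ]
  [ 0   1  -2  1/30  -3 ]
  [ 0   0   0     1   0 ]
  [ 0  -9  18     0  27 ]
R4 -> R4 + 9·R2
  [ 1  3  -5     0  -8 ]
  [ 0  1  -2  1/30  -3 ]
  [ 0  0   0     1   0 ]
  [ 0  0   0  3/10   0 ]
R4 -> R4 − 3/10·R3
  [ 1  3  -5     0  -8 ]
  [ 0  1  -2  1/30  -3 ]
  [ 0  0   0     1   0 ]
  [ 0  0   0     0   0 ]
R2 -> R2 − 1/30·R3
  [ 1  3  -5  0  -8 ]
  [ 0  1  -2  0  -3 ]
  [ 0  0   0  1   0 ]
  [ 0  0   0  0   0 ]
R1 -> R1 − 3·R2
  [ 1  0   1  0   1 ]
  [ 0  1  -2  0  -3 ]
  [ 0  0   0  1   0 ]
  [ 0  0   0  0   0 ]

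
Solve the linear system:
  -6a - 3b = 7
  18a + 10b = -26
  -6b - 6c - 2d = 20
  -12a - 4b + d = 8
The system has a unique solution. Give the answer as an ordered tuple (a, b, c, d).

Form the augmented matrix and row-reduce:
  [  -6  -3   0   0  |    7 ]
  [  18  10   0   0  |  -26 ]
  [   0  -6  -6  -2  |   20 ]
  [ -12  -4   0   1  |    8 ]
R1 ← -1/6·R1
R2 ← R2 − 18·R1
R4 ← R4 + 12·R1
R3 ← R3 + 6·R2
R4 ← R4 − 2·R2
R3 ← -1/6·R3
R3 ← R3 − 1/3·R4
R1 ← R1 − 1/2·R2
Reading off the last column: a = 4/3, b = -5, c = 1/3, d = 4.

(4/3, -5, 1/3, 4)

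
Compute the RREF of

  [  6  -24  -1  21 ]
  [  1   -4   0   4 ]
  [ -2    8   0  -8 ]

ρ1 -> 1/6·ρ1
  [  1  -4  -1/6  7/2 ]
  [  1  -4     0    4 ]
  [ -2   8     0   -8 ]
ρ2 -> ρ2 − ρ1
  [  1  -4  -1/6  7/2 ]
  [  0   0   1/6  1/2 ]
  [ -2   8     0   -8 ]
ρ3 -> ρ3 + 2·ρ1
  [ 1  -4  -1/6  7/2 ]
  [ 0   0   1/6  1/2 ]
  [ 0   0  -1/3   -1 ]
ρ2 -> 6·ρ2
  [ 1  -4  -1/6  7/2 ]
  [ 0   0     1    3 ]
  [ 0   0  -1/3   -1 ]
ρ3 -> ρ3 + 1/3·ρ2
  [ 1  -4  -1/6  7/2 ]
  [ 0   0     1    3 ]
  [ 0   0     0    0 ]
ρ1 -> ρ1 + 1/6·ρ2
  [ 1  -4  0  4 ]
  [ 0   0  1  3 ]
  [ 0   0  0  0 ]

[[1, -4, 0, 4], [0, 0, 1, 3], [0, 0, 0, 0]]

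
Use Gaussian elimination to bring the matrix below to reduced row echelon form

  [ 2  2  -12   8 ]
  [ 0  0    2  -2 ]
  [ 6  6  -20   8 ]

R1 ← 1/2·R1
  [ 1  1   -6   4 ]
  [ 0  0    2  -2 ]
  [ 6  6  -20   8 ]
R3 ← R3 − 6·R1
  [ 1  1  -6    4 ]
  [ 0  0   2   -2 ]
  [ 0  0  16  -16 ]
R2 ← 1/2·R2
  [ 1  1  -6    4 ]
  [ 0  0   1   -1 ]
  [ 0  0  16  -16 ]
R3 ← R3 − 16·R2
  [ 1  1  -6   4 ]
  [ 0  0   1  -1 ]
  [ 0  0   0   0 ]
R1 ← R1 + 6·R2
  [ 1  1  0  -2 ]
  [ 0  0  1  -1 ]
  [ 0  0  0   0 ]

[[1, 1, 0, -2], [0, 0, 1, -1], [0, 0, 0, 0]]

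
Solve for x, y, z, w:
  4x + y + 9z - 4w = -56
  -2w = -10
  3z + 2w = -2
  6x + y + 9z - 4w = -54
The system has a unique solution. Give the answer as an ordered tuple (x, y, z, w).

(1, -4, -4, 5)

Form the augmented matrix and row-reduce:
  [ 4  1  9  -4  |  -56 ]
  [ 0  0  0  -2  |  -10 ]
  [ 0  0  3   2  |   -2 ]
  [ 6  1  9  -4  |  -54 ]
R1 → 1/4·R1
  [ 1  1/4  9/4  -1  |  -14 ]
  [ 0    0    0  -2  |  -10 ]
  [ 0    0    3   2  |   -2 ]
  [ 6    1    9  -4  |  -54 ]
R4 → R4 − 6·R1
  [ 1   1/4   9/4  -1  |  -14 ]
  [ 0     0     0  -2  |  -10 ]
  [ 0     0     3   2  |   -2 ]
  [ 0  -1/2  -9/2   2  |   30 ]
R2 <-> R4
  [ 1   1/4   9/4  -1  |  -14 ]
  [ 0  -1/2  -9/2   2  |   30 ]
  [ 0     0     3   2  |   -2 ]
  [ 0     0     0  -2  |  -10 ]
R2 → -2·R2
  [ 1  1/4  9/4  -1  |  -14 ]
  [ 0    1    9  -4  |  -60 ]
  [ 0    0    3   2  |   -2 ]
  [ 0    0    0  -2  |  -10 ]
R3 → 1/3·R3
  [ 1  1/4  9/4   -1  |   -14 ]
  [ 0    1    9   -4  |   -60 ]
  [ 0    0    1  2/3  |  -2/3 ]
  [ 0    0    0   -2  |   -10 ]
R4 → -1/2·R4
  [ 1  1/4  9/4   -1  |   -14 ]
  [ 0    1    9   -4  |   -60 ]
  [ 0    0    1  2/3  |  -2/3 ]
  [ 0    0    0    1  |     5 ]
R3 → R3 − 2/3·R4
  [ 1  1/4  9/4  -1  |  -14 ]
  [ 0    1    9  -4  |  -60 ]
  [ 0    0    1   0  |   -4 ]
  [ 0    0    0   1  |    5 ]
R2 → R2 + 4·R4
  [ 1  1/4  9/4  -1  |  -14 ]
  [ 0    1    9   0  |  -40 ]
  [ 0    0    1   0  |   -4 ]
  [ 0    0    0   1  |    5 ]
R1 → R1 + R4
  [ 1  1/4  9/4  0  |   -9 ]
  [ 0    1    9  0  |  -40 ]
  [ 0    0    1  0  |   -4 ]
  [ 0    0    0  1  |    5 ]
R2 → R2 − 9·R3
  [ 1  1/4  9/4  0  |  -9 ]
  [ 0    1    0  0  |  -4 ]
  [ 0    0    1  0  |  -4 ]
  [ 0    0    0  1  |   5 ]
R1 → R1 − 9/4·R3
  [ 1  1/4  0  0  |   0 ]
  [ 0    1  0  0  |  -4 ]
  [ 0    0  1  0  |  -4 ]
  [ 0    0  0  1  |   5 ]
R1 → R1 − 1/4·R2
  [ 1  0  0  0  |   1 ]
  [ 0  1  0  0  |  -4 ]
  [ 0  0  1  0  |  -4 ]
  [ 0  0  0  1  |   5 ]
Reading off the last column: x = 1, y = -4, z = -4, w = 5.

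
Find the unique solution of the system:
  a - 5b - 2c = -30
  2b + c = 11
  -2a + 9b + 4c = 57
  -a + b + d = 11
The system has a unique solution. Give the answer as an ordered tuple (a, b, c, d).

Form the augmented matrix and row-reduce:
  [  1  -5  -2  0  |  -30 ]
  [  0   2   1  0  |   11 ]
  [ -2   9   4  0  |   57 ]
  [ -1   1   0  1  |   11 ]
r3 := r3 + 2·r1
  [  1  -5  -2  0  |  -30 ]
  [  0   2   1  0  |   11 ]
  [  0  -1   0  0  |   -3 ]
  [ -1   1   0  1  |   11 ]
r4 := r4 + r1
  [ 1  -5  -2  0  |  -30 ]
  [ 0   2   1  0  |   11 ]
  [ 0  -1   0  0  |   -3 ]
  [ 0  -4  -2  1  |  -19 ]
r2 := 1/2·r2
  [ 1  -5   -2  0  |   -30 ]
  [ 0   1  1/2  0  |  11/2 ]
  [ 0  -1    0  0  |    -3 ]
  [ 0  -4   -2  1  |   -19 ]
r3 := r3 + r2
  [ 1  -5   -2  0  |   -30 ]
  [ 0   1  1/2  0  |  11/2 ]
  [ 0   0  1/2  0  |   5/2 ]
  [ 0  -4   -2  1  |   -19 ]
r4 := r4 + 4·r2
  [ 1  -5   -2  0  |   -30 ]
  [ 0   1  1/2  0  |  11/2 ]
  [ 0   0  1/2  0  |   5/2 ]
  [ 0   0    0  1  |     3 ]
r3 := 2·r3
  [ 1  -5   -2  0  |   -30 ]
  [ 0   1  1/2  0  |  11/2 ]
  [ 0   0    1  0  |     5 ]
  [ 0   0    0  1  |     3 ]
r2 := r2 − 1/2·r3
  [ 1  -5  -2  0  |  -30 ]
  [ 0   1   0  0  |    3 ]
  [ 0   0   1  0  |    5 ]
  [ 0   0   0  1  |    3 ]
r1 := r1 + 2·r3
  [ 1  -5  0  0  |  -20 ]
  [ 0   1  0  0  |    3 ]
  [ 0   0  1  0  |    5 ]
  [ 0   0  0  1  |    3 ]
r1 := r1 + 5·r2
  [ 1  0  0  0  |  -5 ]
  [ 0  1  0  0  |   3 ]
  [ 0  0  1  0  |   5 ]
  [ 0  0  0  1  |   3 ]
Reading off the last column: a = -5, b = 3, c = 5, d = 3.

(-5, 3, 5, 3)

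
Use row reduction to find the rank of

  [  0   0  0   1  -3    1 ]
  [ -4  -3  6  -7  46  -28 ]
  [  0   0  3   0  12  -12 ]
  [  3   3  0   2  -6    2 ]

rank = 4

R1 <=> R2
  [ -4  -3  6  -7  46  -28 ]
  [  0   0  0   1  -3    1 ]
  [  0   0  3   0  12  -12 ]
  [  3   3  0   2  -6    2 ]
R1 -> -1/4·R1
  [ 1  3/4  -3/2  7/4  -23/2    7 ]
  [ 0    0     0    1     -3    1 ]
  [ 0    0     3    0     12  -12 ]
  [ 3    3     0    2     -6    2 ]
R4 -> R4 − 3·R1
  [ 1  3/4  -3/2    7/4  -23/2    7 ]
  [ 0    0     0      1     -3    1 ]
  [ 0    0     3      0     12  -12 ]
  [ 0  3/4   9/2  -13/4   57/2  -19 ]
R2 <=> R4
  [ 1  3/4  -3/2    7/4  -23/2    7 ]
  [ 0  3/4   9/2  -13/4   57/2  -19 ]
  [ 0    0     3      0     12  -12 ]
  [ 0    0     0      1     -3    1 ]
R2 -> 4/3·R2
  [ 1  3/4  -3/2    7/4  -23/2      7 ]
  [ 0    1     6  -13/3     38  -76/3 ]
  [ 0    0     3      0     12    -12 ]
  [ 0    0     0      1     -3      1 ]
R3 -> 1/3·R3
  [ 1  3/4  -3/2    7/4  -23/2      7 ]
  [ 0    1     6  -13/3     38  -76/3 ]
  [ 0    0     1      0      4     -4 ]
  [ 0    0     0      1     -3      1 ]
R2 -> R2 + 13/3·R4
  [ 1  3/4  -3/2  7/4  -23/2    7 ]
  [ 0    1     6    0     25  -21 ]
  [ 0    0     1    0      4   -4 ]
  [ 0    0     0    1     -3    1 ]
R1 -> R1 − 7/4·R4
  [ 1  3/4  -3/2  0  -25/4  21/4 ]
  [ 0    1     6  0     25   -21 ]
  [ 0    0     1  0      4    -4 ]
  [ 0    0     0  1     -3     1 ]
R2 -> R2 − 6·R3
  [ 1  3/4  -3/2  0  -25/4  21/4 ]
  [ 0    1     0  0      1     3 ]
  [ 0    0     1  0      4    -4 ]
  [ 0    0     0  1     -3     1 ]
R1 -> R1 + 3/2·R3
  [ 1  3/4  0  0  -1/4  -3/4 ]
  [ 0    1  0  0     1     3 ]
  [ 0    0  1  0     4    -4 ]
  [ 0    0  0  1    -3     1 ]
R1 -> R1 − 3/4·R2
  [ 1  0  0  0  -1  -3 ]
  [ 0  1  0  0   1   3 ]
  [ 0  0  1  0   4  -4 ]
  [ 0  0  0  1  -3   1 ]
The reduced form has 4 nonzero rows.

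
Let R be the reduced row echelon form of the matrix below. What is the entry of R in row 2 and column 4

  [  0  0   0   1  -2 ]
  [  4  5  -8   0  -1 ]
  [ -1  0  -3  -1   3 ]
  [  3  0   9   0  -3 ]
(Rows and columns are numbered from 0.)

-2

R1 <=> R2
  [  4  5  -8   0  -1 ]
  [  0  0   0   1  -2 ]
  [ -1  0  -3  -1   3 ]
  [  3  0   9   0  -3 ]
R1 := 1/4·R1
  [  1  5/4  -2   0  -1/4 ]
  [  0    0   0   1    -2 ]
  [ -1    0  -3  -1     3 ]
  [  3    0   9   0    -3 ]
R3 := R3 + R1
  [ 1  5/4  -2   0  -1/4 ]
  [ 0    0   0   1    -2 ]
  [ 0  5/4  -5  -1  11/4 ]
  [ 3    0   9   0    -3 ]
R4 := R4 − 3·R1
  [ 1    5/4  -2   0  -1/4 ]
  [ 0      0   0   1    -2 ]
  [ 0    5/4  -5  -1  11/4 ]
  [ 0  -15/4  15   0  -9/4 ]
R2 <=> R3
  [ 1    5/4  -2   0  -1/4 ]
  [ 0    5/4  -5  -1  11/4 ]
  [ 0      0   0   1    -2 ]
  [ 0  -15/4  15   0  -9/4 ]
R2 := 4/5·R2
  [ 1    5/4  -2     0  -1/4 ]
  [ 0      1  -4  -4/5  11/5 ]
  [ 0      0   0     1    -2 ]
  [ 0  -15/4  15     0  -9/4 ]
R4 := R4 + 15/4·R2
  [ 1  5/4  -2     0  -1/4 ]
  [ 0    1  -4  -4/5  11/5 ]
  [ 0    0   0     1    -2 ]
  [ 0    0   0    -3     6 ]
R4 := R4 + 3·R3
  [ 1  5/4  -2     0  -1/4 ]
  [ 0    1  -4  -4/5  11/5 ]
  [ 0    0   0     1    -2 ]
  [ 0    0   0     0     0 ]
R2 := R2 + 4/5·R3
  [ 1  5/4  -2  0  -1/4 ]
  [ 0    1  -4  0   3/5 ]
  [ 0    0   0  1    -2 ]
  [ 0    0   0  0     0 ]
R1 := R1 − 5/4·R2
  [ 1  0   3  0   -1 ]
  [ 0  1  -4  0  3/5 ]
  [ 0  0   0  1   -2 ]
  [ 0  0   0  0    0 ]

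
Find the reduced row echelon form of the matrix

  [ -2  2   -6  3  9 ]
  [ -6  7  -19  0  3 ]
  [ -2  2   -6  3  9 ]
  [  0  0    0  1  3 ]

r1 := -1/2·r1
  [  1  -1    3  -3/2  -9/2 ]
  [ -6   7  -19     0     3 ]
  [ -2   2   -6     3     9 ]
  [  0   0    0     1     3 ]
r2 := r2 + 6·r1
  [  1  -1   3  -3/2  -9/2 ]
  [  0   1  -1    -9   -24 ]
  [ -2   2  -6     3     9 ]
  [  0   0   0     1     3 ]
r3 := r3 + 2·r1
  [ 1  -1   3  -3/2  -9/2 ]
  [ 0   1  -1    -9   -24 ]
  [ 0   0   0     0     0 ]
  [ 0   0   0     1     3 ]
r3 <=> r4
  [ 1  -1   3  -3/2  -9/2 ]
  [ 0   1  -1    -9   -24 ]
  [ 0   0   0     1     3 ]
  [ 0   0   0     0     0 ]
r2 := r2 + 9·r3
  [ 1  -1   3  -3/2  -9/2 ]
  [ 0   1  -1     0     3 ]
  [ 0   0   0     1     3 ]
  [ 0   0   0     0     0 ]
r1 := r1 + 3/2·r3
  [ 1  -1   3  0  0 ]
  [ 0   1  -1  0  3 ]
  [ 0   0   0  1  3 ]
  [ 0   0   0  0  0 ]
r1 := r1 + r2
  [ 1  0   2  0  3 ]
  [ 0  1  -1  0  3 ]
  [ 0  0   0  1  3 ]
  [ 0  0   0  0  0 ]

[[1, 0, 2, 0, 3], [0, 1, -1, 0, 3], [0, 0, 0, 1, 3], [0, 0, 0, 0, 0]]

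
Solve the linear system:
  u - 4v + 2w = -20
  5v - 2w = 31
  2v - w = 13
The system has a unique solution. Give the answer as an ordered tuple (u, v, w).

Form the augmented matrix and row-reduce:
  [ 1  -4   2  |  -20 ]
  [ 0   5  -2  |   31 ]
  [ 0   2  -1  |   13 ]
ρ2 := 1/5·ρ2
  [ 1  -4     2  |   -20 ]
  [ 0   1  -2/5  |  31/5 ]
  [ 0   2    -1  |    13 ]
ρ3 := ρ3 − 2·ρ2
  [ 1  -4     2  |   -20 ]
  [ 0   1  -2/5  |  31/5 ]
  [ 0   0  -1/5  |   3/5 ]
ρ3 := -5·ρ3
  [ 1  -4     2  |   -20 ]
  [ 0   1  -2/5  |  31/5 ]
  [ 0   0     1  |    -3 ]
ρ2 := ρ2 + 2/5·ρ3
  [ 1  -4  2  |  -20 ]
  [ 0   1  0  |    5 ]
  [ 0   0  1  |   -3 ]
ρ1 := ρ1 − 2·ρ3
  [ 1  -4  0  |  -14 ]
  [ 0   1  0  |    5 ]
  [ 0   0  1  |   -3 ]
ρ1 := ρ1 + 4·ρ2
  [ 1  0  0  |   6 ]
  [ 0  1  0  |   5 ]
  [ 0  0  1  |  -3 ]
Reading off the last column: u = 6, v = 5, w = -3.

(6, 5, -3)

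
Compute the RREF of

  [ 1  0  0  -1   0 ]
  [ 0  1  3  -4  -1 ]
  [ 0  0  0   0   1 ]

[[1, 0, 0, -1, 0], [0, 1, 3, -4, 0], [0, 0, 0, 0, 1]]

Add R3 to R2.
  [ 1  0  0  -1  0 ]
  [ 0  1  3  -4  0 ]
  [ 0  0  0   0  1 ]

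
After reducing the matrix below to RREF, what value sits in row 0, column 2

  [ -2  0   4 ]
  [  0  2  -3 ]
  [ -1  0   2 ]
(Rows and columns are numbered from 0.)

Multiply R1 by -1/2.
Add R1 to R3.
Multiply R2 by 1/2.

-2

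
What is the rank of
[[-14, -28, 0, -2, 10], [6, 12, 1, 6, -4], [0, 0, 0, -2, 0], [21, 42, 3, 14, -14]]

r1 -> -1/14·r1
  [  1   2  0  1/7  -5/7 ]
  [  6  12  1    6    -4 ]
  [  0   0  0   -2     0 ]
  [ 21  42  3   14   -14 ]
r2 -> r2 − 6·r1
  [  1   2  0   1/7  -5/7 ]
  [  0   0  1  36/7   2/7 ]
  [  0   0  0    -2     0 ]
  [ 21  42  3    14   -14 ]
r4 -> r4 − 21·r1
  [ 1  2  0   1/7  -5/7 ]
  [ 0  0  1  36/7   2/7 ]
  [ 0  0  0    -2     0 ]
  [ 0  0  3    11     1 ]
r4 -> r4 − 3·r2
  [ 1  2  0    1/7  -5/7 ]
  [ 0  0  1   36/7   2/7 ]
  [ 0  0  0     -2     0 ]
  [ 0  0  0  -31/7   1/7 ]
r3 -> -1/2·r3
  [ 1  2  0    1/7  -5/7 ]
  [ 0  0  1   36/7   2/7 ]
  [ 0  0  0      1     0 ]
  [ 0  0  0  -31/7   1/7 ]
r4 -> r4 + 31/7·r3
  [ 1  2  0   1/7  -5/7 ]
  [ 0  0  1  36/7   2/7 ]
  [ 0  0  0     1     0 ]
  [ 0  0  0     0   1/7 ]
r4 -> 7·r4
  [ 1  2  0   1/7  -5/7 ]
  [ 0  0  1  36/7   2/7 ]
  [ 0  0  0     1     0 ]
  [ 0  0  0     0     1 ]
r2 -> r2 − 2/7·r4
  [ 1  2  0   1/7  -5/7 ]
  [ 0  0  1  36/7     0 ]
  [ 0  0  0     1     0 ]
  [ 0  0  0     0     1 ]
r1 -> r1 + 5/7·r4
  [ 1  2  0   1/7  0 ]
  [ 0  0  1  36/7  0 ]
  [ 0  0  0     1  0 ]
  [ 0  0  0     0  1 ]
r2 -> r2 − 36/7·r3
  [ 1  2  0  1/7  0 ]
  [ 0  0  1    0  0 ]
  [ 0  0  0    1  0 ]
  [ 0  0  0    0  1 ]
r1 -> r1 − 1/7·r3
  [ 1  2  0  0  0 ]
  [ 0  0  1  0  0 ]
  [ 0  0  0  1  0 ]
  [ 0  0  0  0  1 ]
The reduced form has 4 nonzero rows.

rank = 4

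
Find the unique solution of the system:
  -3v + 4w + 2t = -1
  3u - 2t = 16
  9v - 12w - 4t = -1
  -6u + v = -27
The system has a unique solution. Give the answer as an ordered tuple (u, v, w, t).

(4, -3, -3/2, -2)

Form the augmented matrix and row-reduce:
  [  0  -3    4   2  |   -1 ]
  [  3   0    0  -2  |   16 ]
  [  0   9  -12  -4  |   -1 ]
  [ -6   1    0   0  |  -27 ]
Swap ρ1 and ρ2.
  [  3   0    0  -2  |   16 ]
  [  0  -3    4   2  |   -1 ]
  [  0   9  -12  -4  |   -1 ]
  [ -6   1    0   0  |  -27 ]
Multiply ρ1 by 1/3.
  [  1   0    0  -2/3  |  16/3 ]
  [  0  -3    4     2  |    -1 ]
  [  0   9  -12    -4  |    -1 ]
  [ -6   1    0     0  |   -27 ]
Add 6 times ρ1 to ρ4.
  [ 1   0    0  -2/3  |  16/3 ]
  [ 0  -3    4     2  |    -1 ]
  [ 0   9  -12    -4  |    -1 ]
  [ 0   1    0    -4  |     5 ]
Multiply ρ2 by -1/3.
  [ 1  0     0  -2/3  |  16/3 ]
  [ 0  1  -4/3  -2/3  |   1/3 ]
  [ 0  9   -12    -4  |    -1 ]
  [ 0  1     0    -4  |     5 ]
Subtract 9 times ρ2 from ρ3.
  [ 1  0     0  -2/3  |  16/3 ]
  [ 0  1  -4/3  -2/3  |   1/3 ]
  [ 0  0     0     2  |    -4 ]
  [ 0  1     0    -4  |     5 ]
Subtract ρ2 from ρ4.
  [ 1  0     0   -2/3  |  16/3 ]
  [ 0  1  -4/3   -2/3  |   1/3 ]
  [ 0  0     0      2  |    -4 ]
  [ 0  0   4/3  -10/3  |  14/3 ]
Swap ρ3 and ρ4.
  [ 1  0     0   -2/3  |  16/3 ]
  [ 0  1  -4/3   -2/3  |   1/3 ]
  [ 0  0   4/3  -10/3  |  14/3 ]
  [ 0  0     0      2  |    -4 ]
Multiply ρ3 by 3/4.
  [ 1  0     0  -2/3  |  16/3 ]
  [ 0  1  -4/3  -2/3  |   1/3 ]
  [ 0  0     1  -5/2  |   7/2 ]
  [ 0  0     0     2  |    -4 ]
Multiply ρ4 by 1/2.
  [ 1  0     0  -2/3  |  16/3 ]
  [ 0  1  -4/3  -2/3  |   1/3 ]
  [ 0  0     1  -5/2  |   7/2 ]
  [ 0  0     0     1  |    -2 ]
Add 5/2 times ρ4 to ρ3.
  [ 1  0     0  -2/3  |  16/3 ]
  [ 0  1  -4/3  -2/3  |   1/3 ]
  [ 0  0     1     0  |  -3/2 ]
  [ 0  0     0     1  |    -2 ]
Add 2/3 times ρ4 to ρ2.
  [ 1  0     0  -2/3  |  16/3 ]
  [ 0  1  -4/3     0  |    -1 ]
  [ 0  0     1     0  |  -3/2 ]
  [ 0  0     0     1  |    -2 ]
Add 2/3 times ρ4 to ρ1.
  [ 1  0     0  0  |     4 ]
  [ 0  1  -4/3  0  |    -1 ]
  [ 0  0     1  0  |  -3/2 ]
  [ 0  0     0  1  |    -2 ]
Add 4/3 times ρ3 to ρ2.
  [ 1  0  0  0  |     4 ]
  [ 0  1  0  0  |    -3 ]
  [ 0  0  1  0  |  -3/2 ]
  [ 0  0  0  1  |    -2 ]
Reading off the last column: u = 4, v = -3, w = -3/2, t = -2.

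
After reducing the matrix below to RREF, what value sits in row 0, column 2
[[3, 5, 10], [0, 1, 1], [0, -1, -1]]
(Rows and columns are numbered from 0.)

5/3

Multiply r1 by 1/3.
  [ 1  5/3  10/3 ]
  [ 0    1     1 ]
  [ 0   -1    -1 ]
Add r2 to r3.
  [ 1  5/3  10/3 ]
  [ 0    1     1 ]
  [ 0    0     0 ]
Subtract 5/3 times r2 from r1.
  [ 1  0  5/3 ]
  [ 0  1    1 ]
  [ 0  0    0 ]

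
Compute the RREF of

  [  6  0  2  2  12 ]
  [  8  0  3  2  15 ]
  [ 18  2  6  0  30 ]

[[1, 0, 0, 1, 3], [0, 1, 0, -3, -3], [0, 0, 1, -2, -3]]

ρ1 → 1/6·ρ1
ρ2 → ρ2 − 8·ρ1
ρ3 → ρ3 − 18·ρ1
ρ2 ↔ ρ3
ρ2 → 1/2·ρ2
ρ3 → 3·ρ3
ρ1 → ρ1 − 1/3·ρ3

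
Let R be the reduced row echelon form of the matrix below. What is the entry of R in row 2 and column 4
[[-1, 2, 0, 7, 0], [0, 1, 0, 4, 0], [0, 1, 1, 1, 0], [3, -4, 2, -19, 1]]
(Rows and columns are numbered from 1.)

Multiply r1 by -1.
  [ 1  -2  0   -7  0 ]
  [ 0   1  0    4  0 ]
  [ 0   1  1    1  0 ]
  [ 3  -4  2  -19  1 ]
Subtract 3 times r1 from r4.
  [ 1  -2  0  -7  0 ]
  [ 0   1  0   4  0 ]
  [ 0   1  1   1  0 ]
  [ 0   2  2   2  1 ]
Subtract r2 from r3.
  [ 1  -2  0  -7  0 ]
  [ 0   1  0   4  0 ]
  [ 0   0  1  -3  0 ]
  [ 0   2  2   2  1 ]
Subtract 2 times r2 from r4.
  [ 1  -2  0  -7  0 ]
  [ 0   1  0   4  0 ]
  [ 0   0  1  -3  0 ]
  [ 0   0  2  -6  1 ]
Subtract 2 times r3 from r4.
  [ 1  -2  0  -7  0 ]
  [ 0   1  0   4  0 ]
  [ 0   0  1  -3  0 ]
  [ 0   0  0   0  1 ]
Add 2 times r2 to r1.
  [ 1  0  0   1  0 ]
  [ 0  1  0   4  0 ]
  [ 0  0  1  -3  0 ]
  [ 0  0  0   0  1 ]

4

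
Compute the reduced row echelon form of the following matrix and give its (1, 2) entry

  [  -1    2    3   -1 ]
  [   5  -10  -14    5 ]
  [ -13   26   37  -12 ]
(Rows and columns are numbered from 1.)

-2

ρ1 -> -1·ρ1
  [   1   -2   -3    1 ]
  [   5  -10  -14    5 ]
  [ -13   26   37  -12 ]
ρ2 -> ρ2 − 5·ρ1
  [   1  -2  -3    1 ]
  [   0   0   1    0 ]
  [ -13  26  37  -12 ]
ρ3 -> ρ3 + 13·ρ1
  [ 1  -2  -3  1 ]
  [ 0   0   1  0 ]
  [ 0   0  -2  1 ]
ρ3 -> ρ3 + 2·ρ2
  [ 1  -2  -3  1 ]
  [ 0   0   1  0 ]
  [ 0   0   0  1 ]
ρ1 -> ρ1 − ρ3
  [ 1  -2  -3  0 ]
  [ 0   0   1  0 ]
  [ 0   0   0  1 ]
ρ1 -> ρ1 + 3·ρ2
  [ 1  -2  0  0 ]
  [ 0   0  1  0 ]
  [ 0   0  0  1 ]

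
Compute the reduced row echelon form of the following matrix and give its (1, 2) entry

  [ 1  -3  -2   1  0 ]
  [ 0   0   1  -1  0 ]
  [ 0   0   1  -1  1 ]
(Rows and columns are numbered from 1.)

-3

Subtract R2 from R3.
  [ 1  -3  -2   1  0 ]
  [ 0   0   1  -1  0 ]
  [ 0   0   0   0  1 ]
Add 2 times R2 to R1.
  [ 1  -3  0  -1  0 ]
  [ 0   0  1  -1  0 ]
  [ 0   0  0   0  1 ]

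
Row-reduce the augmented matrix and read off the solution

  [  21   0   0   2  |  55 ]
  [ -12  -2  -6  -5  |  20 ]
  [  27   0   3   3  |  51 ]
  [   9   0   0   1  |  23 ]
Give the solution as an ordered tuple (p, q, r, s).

(3, 0, -6, -4)

r1 ← 1/21·r1
  [   1   0   0  2/21  |  55/21 ]
  [ -12  -2  -6    -5  |     20 ]
  [  27   0   3     3  |     51 ]
  [   9   0   0     1  |     23 ]
r2 ← r2 + 12·r1
  [  1   0   0   2/21  |  55/21 ]
  [  0  -2  -6  -27/7  |  360/7 ]
  [ 27   0   3      3  |     51 ]
  [  9   0   0      1  |     23 ]
r3 ← r3 − 27·r1
  [ 1   0   0   2/21  |   55/21 ]
  [ 0  -2  -6  -27/7  |   360/7 ]
  [ 0   0   3    3/7  |  -138/7 ]
  [ 9   0   0      1  |      23 ]
r4 ← r4 − 9·r1
  [ 1   0   0   2/21  |   55/21 ]
  [ 0  -2  -6  -27/7  |   360/7 ]
  [ 0   0   3    3/7  |  -138/7 ]
  [ 0   0   0    1/7  |    -4/7 ]
r2 ← -1/2·r2
  [ 1  0  0   2/21  |   55/21 ]
  [ 0  1  3  27/14  |  -180/7 ]
  [ 0  0  3    3/7  |  -138/7 ]
  [ 0  0  0    1/7  |    -4/7 ]
r3 ← 1/3·r3
  [ 1  0  0   2/21  |   55/21 ]
  [ 0  1  3  27/14  |  -180/7 ]
  [ 0  0  1    1/7  |   -46/7 ]
  [ 0  0  0    1/7  |    -4/7 ]
r4 ← 7·r4
  [ 1  0  0   2/21  |   55/21 ]
  [ 0  1  3  27/14  |  -180/7 ]
  [ 0  0  1    1/7  |   -46/7 ]
  [ 0  0  0      1  |      -4 ]
r3 ← r3 − 1/7·r4
  [ 1  0  0   2/21  |   55/21 ]
  [ 0  1  3  27/14  |  -180/7 ]
  [ 0  0  1      0  |      -6 ]
  [ 0  0  0      1  |      -4 ]
r2 ← r2 − 27/14·r4
  [ 1  0  0  2/21  |  55/21 ]
  [ 0  1  3     0  |    -18 ]
  [ 0  0  1     0  |     -6 ]
  [ 0  0  0     1  |     -4 ]
r1 ← r1 − 2/21·r4
  [ 1  0  0  0  |    3 ]
  [ 0  1  3  0  |  -18 ]
  [ 0  0  1  0  |   -6 ]
  [ 0  0  0  1  |   -4 ]
r2 ← r2 − 3·r3
  [ 1  0  0  0  |   3 ]
  [ 0  1  0  0  |   0 ]
  [ 0  0  1  0  |  -6 ]
  [ 0  0  0  1  |  -4 ]
Reading off the last column: p = 3, q = 0, r = -6, s = -4.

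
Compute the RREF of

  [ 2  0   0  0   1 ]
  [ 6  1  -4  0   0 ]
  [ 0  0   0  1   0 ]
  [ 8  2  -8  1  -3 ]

R1 := 1/2·R1
  [ 1  0   0  0  1/2 ]
  [ 6  1  -4  0    0 ]
  [ 0  0   0  1    0 ]
  [ 8  2  -8  1   -3 ]
R2 := R2 − 6·R1
  [ 1  0   0  0  1/2 ]
  [ 0  1  -4  0   -3 ]
  [ 0  0   0  1    0 ]
  [ 8  2  -8  1   -3 ]
R4 := R4 − 8·R1
  [ 1  0   0  0  1/2 ]
  [ 0  1  -4  0   -3 ]
  [ 0  0   0  1    0 ]
  [ 0  2  -8  1   -7 ]
R4 := R4 − 2·R2
  [ 1  0   0  0  1/2 ]
  [ 0  1  -4  0   -3 ]
  [ 0  0   0  1    0 ]
  [ 0  0   0  1   -1 ]
R4 := R4 − R3
  [ 1  0   0  0  1/2 ]
  [ 0  1  -4  0   -3 ]
  [ 0  0   0  1    0 ]
  [ 0  0   0  0   -1 ]
R4 := -1·R4
  [ 1  0   0  0  1/2 ]
  [ 0  1  -4  0   -3 ]
  [ 0  0   0  1    0 ]
  [ 0  0   0  0    1 ]
R2 := R2 + 3·R4
  [ 1  0   0  0  1/2 ]
  [ 0  1  -4  0    0 ]
  [ 0  0   0  1    0 ]
  [ 0  0   0  0    1 ]
R1 := R1 − 1/2·R4
  [ 1  0   0  0  0 ]
  [ 0  1  -4  0  0 ]
  [ 0  0   0  1  0 ]
  [ 0  0   0  0  1 ]

[[1, 0, 0, 0, 0], [0, 1, -4, 0, 0], [0, 0, 0, 1, 0], [0, 0, 0, 0, 1]]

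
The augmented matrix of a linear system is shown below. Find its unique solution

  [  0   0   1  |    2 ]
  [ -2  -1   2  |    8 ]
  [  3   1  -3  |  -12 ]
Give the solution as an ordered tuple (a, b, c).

R1 <=> R2
  [ -2  -1   2  |    8 ]
  [  0   0   1  |    2 ]
  [  3   1  -3  |  -12 ]
R1 → -1/2·R1
  [ 1  1/2  -1  |   -4 ]
  [ 0    0   1  |    2 ]
  [ 3    1  -3  |  -12 ]
R3 → R3 − 3·R1
  [ 1   1/2  -1  |  -4 ]
  [ 0     0   1  |   2 ]
  [ 0  -1/2   0  |   0 ]
R2 <=> R3
  [ 1   1/2  -1  |  -4 ]
  [ 0  -1/2   0  |   0 ]
  [ 0     0   1  |   2 ]
R2 → -2·R2
  [ 1  1/2  -1  |  -4 ]
  [ 0    1   0  |   0 ]
  [ 0    0   1  |   2 ]
R1 → R1 + R3
  [ 1  1/2  0  |  -2 ]
  [ 0    1  0  |   0 ]
  [ 0    0  1  |   2 ]
R1 → R1 − 1/2·R2
  [ 1  0  0  |  -2 ]
  [ 0  1  0  |   0 ]
  [ 0  0  1  |   2 ]
Reading off the last column: a = -2, b = 0, c = 2.

(-2, 0, 2)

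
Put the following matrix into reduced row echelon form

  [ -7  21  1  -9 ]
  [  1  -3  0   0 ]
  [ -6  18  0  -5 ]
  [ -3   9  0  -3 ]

[[1, -3, 0, 0], [0, 0, 1, 0], [0, 0, 0, 1], [0, 0, 0, 0]]

R1 → -1/7·R1
R2 → R2 − R1
R3 → R3 + 6·R1
R4 → R4 + 3·R1
R2 → 7·R2
R3 → R3 + 6/7·R2
R4 → R4 + 3/7·R2
R3 → -1/5·R3
R4 → R4 + 3·R3
R2 → R2 + 9·R3
R1 → R1 − 9/7·R3
R1 → R1 + 1/7·R2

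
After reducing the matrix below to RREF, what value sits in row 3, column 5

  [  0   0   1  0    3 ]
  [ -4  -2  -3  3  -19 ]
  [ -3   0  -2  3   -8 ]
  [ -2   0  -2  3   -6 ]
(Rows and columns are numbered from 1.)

r1 ↔ r2
  [ -4  -2  -3  3  -19 ]
  [  0   0   1  0    3 ]
  [ -3   0  -2  3   -8 ]
  [ -2   0  -2  3   -6 ]
r1 -> -1/4·r1
  [  1  1/2  3/4  -3/4  19/4 ]
  [  0    0    1     0     3 ]
  [ -3    0   -2     3    -8 ]
  [ -2    0   -2     3    -6 ]
r3 -> r3 + 3·r1
  [  1  1/2  3/4  -3/4  19/4 ]
  [  0    0    1     0     3 ]
  [  0  3/2  1/4   3/4  25/4 ]
  [ -2    0   -2     3    -6 ]
r4 -> r4 + 2·r1
  [ 1  1/2   3/4  -3/4  19/4 ]
  [ 0    0     1     0     3 ]
  [ 0  3/2   1/4   3/4  25/4 ]
  [ 0    1  -1/2   3/2   7/2 ]
r2 ↔ r3
  [ 1  1/2   3/4  -3/4  19/4 ]
  [ 0  3/2   1/4   3/4  25/4 ]
  [ 0    0     1     0     3 ]
  [ 0    1  -1/2   3/2   7/2 ]
r2 -> 2/3·r2
  [ 1  1/2   3/4  -3/4  19/4 ]
  [ 0    1   1/6   1/2  25/6 ]
  [ 0    0     1     0     3 ]
  [ 0    1  -1/2   3/2   7/2 ]
r4 -> r4 − r2
  [ 1  1/2   3/4  -3/4  19/4 ]
  [ 0    1   1/6   1/2  25/6 ]
  [ 0    0     1     0     3 ]
  [ 0    0  -2/3     1  -2/3 ]
r4 -> r4 + 2/3·r3
  [ 1  1/2  3/4  -3/4  19/4 ]
  [ 0    1  1/6   1/2  25/6 ]
  [ 0    0    1     0     3 ]
  [ 0    0    0     1   4/3 ]
r2 -> r2 − 1/2·r4
  [ 1  1/2  3/4  -3/4  19/4 ]
  [ 0    1  1/6     0   7/2 ]
  [ 0    0    1     0     3 ]
  [ 0    0    0     1   4/3 ]
r1 -> r1 + 3/4·r4
  [ 1  1/2  3/4  0  23/4 ]
  [ 0    1  1/6  0   7/2 ]
  [ 0    0    1  0     3 ]
  [ 0    0    0  1   4/3 ]
r2 -> r2 − 1/6·r3
  [ 1  1/2  3/4  0  23/4 ]
  [ 0    1    0  0     3 ]
  [ 0    0    1  0     3 ]
  [ 0    0    0  1   4/3 ]
r1 -> r1 − 3/4·r3
  [ 1  1/2  0  0  7/2 ]
  [ 0    1  0  0    3 ]
  [ 0    0  1  0    3 ]
  [ 0    0  0  1  4/3 ]
r1 -> r1 − 1/2·r2
  [ 1  0  0  0    2 ]
  [ 0  1  0  0    3 ]
  [ 0  0  1  0    3 ]
  [ 0  0  0  1  4/3 ]

3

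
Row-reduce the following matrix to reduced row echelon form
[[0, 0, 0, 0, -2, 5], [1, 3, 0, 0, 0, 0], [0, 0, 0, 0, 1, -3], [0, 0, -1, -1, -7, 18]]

[[1, 3, 0, 0, 0, 0], [0, 0, 1, 1, 0, 0], [0, 0, 0, 0, 1, 0], [0, 0, 0, 0, 0, 1]]

R1 <=> R2
  [ 1  3   0   0   0   0 ]
  [ 0  0   0   0  -2   5 ]
  [ 0  0   0   0   1  -3 ]
  [ 0  0  -1  -1  -7  18 ]
R2 <=> R4
  [ 1  3   0   0   0   0 ]
  [ 0  0  -1  -1  -7  18 ]
  [ 0  0   0   0   1  -3 ]
  [ 0  0   0   0  -2   5 ]
R2 → -1·R2
  [ 1  3  0  0   0    0 ]
  [ 0  0  1  1   7  -18 ]
  [ 0  0  0  0   1   -3 ]
  [ 0  0  0  0  -2    5 ]
R4 → R4 + 2·R3
  [ 1  3  0  0  0    0 ]
  [ 0  0  1  1  7  -18 ]
  [ 0  0  0  0  1   -3 ]
  [ 0  0  0  0  0   -1 ]
R4 → -1·R4
  [ 1  3  0  0  0    0 ]
  [ 0  0  1  1  7  -18 ]
  [ 0  0  0  0  1   -3 ]
  [ 0  0  0  0  0    1 ]
R3 → R3 + 3·R4
  [ 1  3  0  0  0    0 ]
  [ 0  0  1  1  7  -18 ]
  [ 0  0  0  0  1    0 ]
  [ 0  0  0  0  0    1 ]
R2 → R2 + 18·R4
  [ 1  3  0  0  0  0 ]
  [ 0  0  1  1  7  0 ]
  [ 0  0  0  0  1  0 ]
  [ 0  0  0  0  0  1 ]
R2 → R2 − 7·R3
  [ 1  3  0  0  0  0 ]
  [ 0  0  1  1  0  0 ]
  [ 0  0  0  0  1  0 ]
  [ 0  0  0  0  0  1 ]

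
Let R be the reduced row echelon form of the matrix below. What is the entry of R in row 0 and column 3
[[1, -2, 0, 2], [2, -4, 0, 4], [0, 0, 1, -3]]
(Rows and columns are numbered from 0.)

2

R2 ← R2 − 2·R1
  [ 1  -2  0   2 ]
  [ 0   0  0   0 ]
  [ 0   0  1  -3 ]
R2 <=> R3
  [ 1  -2  0   2 ]
  [ 0   0  1  -3 ]
  [ 0   0  0   0 ]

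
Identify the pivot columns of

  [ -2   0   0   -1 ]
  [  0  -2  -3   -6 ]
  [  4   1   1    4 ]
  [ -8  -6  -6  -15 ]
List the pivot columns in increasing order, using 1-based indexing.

ρ1 → -1/2·ρ1
  [  1   0   0  1/2 ]
  [  0  -2  -3   -6 ]
  [  4   1   1    4 ]
  [ -8  -6  -6  -15 ]
ρ3 → ρ3 − 4·ρ1
  [  1   0   0  1/2 ]
  [  0  -2  -3   -6 ]
  [  0   1   1    2 ]
  [ -8  -6  -6  -15 ]
ρ4 → ρ4 + 8·ρ1
  [ 1   0   0  1/2 ]
  [ 0  -2  -3   -6 ]
  [ 0   1   1    2 ]
  [ 0  -6  -6  -11 ]
ρ2 → -1/2·ρ2
  [ 1   0    0  1/2 ]
  [ 0   1  3/2    3 ]
  [ 0   1    1    2 ]
  [ 0  -6   -6  -11 ]
ρ3 → ρ3 − ρ2
  [ 1   0     0  1/2 ]
  [ 0   1   3/2    3 ]
  [ 0   0  -1/2   -1 ]
  [ 0  -6    -6  -11 ]
ρ4 → ρ4 + 6·ρ2
  [ 1  0     0  1/2 ]
  [ 0  1   3/2    3 ]
  [ 0  0  -1/2   -1 ]
  [ 0  0     3    7 ]
ρ3 → -2·ρ3
  [ 1  0    0  1/2 ]
  [ 0  1  3/2    3 ]
  [ 0  0    1    2 ]
  [ 0  0    3    7 ]
ρ4 → ρ4 − 3·ρ3
  [ 1  0    0  1/2 ]
  [ 0  1  3/2    3 ]
  [ 0  0    1    2 ]
  [ 0  0    0    1 ]
ρ3 → ρ3 − 2·ρ4
  [ 1  0    0  1/2 ]
  [ 0  1  3/2    3 ]
  [ 0  0    1    0 ]
  [ 0  0    0    1 ]
ρ2 → ρ2 − 3·ρ4
  [ 1  0    0  1/2 ]
  [ 0  1  3/2    0 ]
  [ 0  0    1    0 ]
  [ 0  0    0    1 ]
ρ1 → ρ1 − 1/2·ρ4
  [ 1  0    0  0 ]
  [ 0  1  3/2  0 ]
  [ 0  0    1  0 ]
  [ 0  0    0  1 ]
ρ2 → ρ2 − 3/2·ρ3
  [ 1  0  0  0 ]
  [ 0  1  0  0 ]
  [ 0  0  1  0 ]
  [ 0  0  0  1 ]
Pivot columns are the columns containing a leading 1.

1, 2, 3, 4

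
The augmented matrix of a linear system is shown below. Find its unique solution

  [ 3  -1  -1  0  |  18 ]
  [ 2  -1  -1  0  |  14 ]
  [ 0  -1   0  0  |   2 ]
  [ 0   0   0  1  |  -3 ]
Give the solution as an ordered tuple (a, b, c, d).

ρ1 -> 1/3·ρ1
  [ 1  -1/3  -1/3  0  |   6 ]
  [ 2    -1    -1  0  |  14 ]
  [ 0    -1     0  0  |   2 ]
  [ 0     0     0  1  |  -3 ]
ρ2 -> ρ2 − 2·ρ1
  [ 1  -1/3  -1/3  0  |   6 ]
  [ 0  -1/3  -1/3  0  |   2 ]
  [ 0    -1     0  0  |   2 ]
  [ 0     0     0  1  |  -3 ]
ρ2 -> -3·ρ2
  [ 1  -1/3  -1/3  0  |   6 ]
  [ 0     1     1  0  |  -6 ]
  [ 0    -1     0  0  |   2 ]
  [ 0     0     0  1  |  -3 ]
ρ3 -> ρ3 + ρ2
  [ 1  -1/3  -1/3  0  |   6 ]
  [ 0     1     1  0  |  -6 ]
  [ 0     0     1  0  |  -4 ]
  [ 0     0     0  1  |  -3 ]
ρ2 -> ρ2 − ρ3
  [ 1  -1/3  -1/3  0  |   6 ]
  [ 0     1     0  0  |  -2 ]
  [ 0     0     1  0  |  -4 ]
  [ 0     0     0  1  |  -3 ]
ρ1 -> ρ1 + 1/3·ρ3
  [ 1  -1/3  0  0  |  14/3 ]
  [ 0     1  0  0  |    -2 ]
  [ 0     0  1  0  |    -4 ]
  [ 0     0  0  1  |    -3 ]
ρ1 -> ρ1 + 1/3·ρ2
  [ 1  0  0  0  |   4 ]
  [ 0  1  0  0  |  -2 ]
  [ 0  0  1  0  |  -4 ]
  [ 0  0  0  1  |  -3 ]
Reading off the last column: a = 4, b = -2, c = -4, d = -3.

(4, -2, -4, -3)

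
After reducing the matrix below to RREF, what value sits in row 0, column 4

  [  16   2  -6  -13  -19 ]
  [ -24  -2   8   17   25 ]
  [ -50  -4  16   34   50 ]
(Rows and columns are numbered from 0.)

0

Multiply R1 by 1/16.
  [   1  1/8  -3/8  -13/16  -19/16 ]
  [ -24   -2     8      17      25 ]
  [ -50   -4    16      34      50 ]
Add 24 times R1 to R2.
  [   1  1/8  -3/8  -13/16  -19/16 ]
  [   0    1    -1    -5/2    -7/2 ]
  [ -50   -4    16      34      50 ]
Add 50 times R1 to R3.
  [ 1  1/8   -3/8  -13/16  -19/16 ]
  [ 0    1     -1    -5/2    -7/2 ]
  [ 0  9/4  -11/4   -53/8   -75/8 ]
Subtract 9/4 times R2 from R3.
  [ 1  1/8  -3/8  -13/16  -19/16 ]
  [ 0    1    -1    -5/2    -7/2 ]
  [ 0    0  -1/2      -1    -3/2 ]
Multiply R3 by -2.
  [ 1  1/8  -3/8  -13/16  -19/16 ]
  [ 0    1    -1    -5/2    -7/2 ]
  [ 0    0     1       2       3 ]
Add R3 to R2.
  [ 1  1/8  -3/8  -13/16  -19/16 ]
  [ 0    1     0    -1/2    -1/2 ]
  [ 0    0     1       2       3 ]
Add 3/8 times R3 to R1.
  [ 1  1/8  0  -1/16  -1/16 ]
  [ 0    1  0   -1/2   -1/2 ]
  [ 0    0  1      2      3 ]
Subtract 1/8 times R2 from R1.
  [ 1  0  0     0     0 ]
  [ 0  1  0  -1/2  -1/2 ]
  [ 0  0  1     2     3 ]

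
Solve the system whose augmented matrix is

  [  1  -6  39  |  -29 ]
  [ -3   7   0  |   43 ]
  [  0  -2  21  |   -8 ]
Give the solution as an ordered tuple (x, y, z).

Add 3 times R1 to R2.
  [ 1   -6   39  |  -29 ]
  [ 0  -11  117  |  -44 ]
  [ 0   -2   21  |   -8 ]
Multiply R2 by -1/11.
  [ 1  -6       39  |  -29 ]
  [ 0   1  -117/11  |    4 ]
  [ 0  -2       21  |   -8 ]
Add 2 times R2 to R3.
  [ 1  -6       39  |  -29 ]
  [ 0   1  -117/11  |    4 ]
  [ 0   0    -3/11  |    0 ]
Multiply R3 by -11/3.
  [ 1  -6       39  |  -29 ]
  [ 0   1  -117/11  |    4 ]
  [ 0   0        1  |    0 ]
Add 117/11 times R3 to R2.
  [ 1  -6  39  |  -29 ]
  [ 0   1   0  |    4 ]
  [ 0   0   1  |    0 ]
Subtract 39 times R3 from R1.
  [ 1  -6  0  |  -29 ]
  [ 0   1  0  |    4 ]
  [ 0   0  1  |    0 ]
Add 6 times R2 to R1.
  [ 1  0  0  |  -5 ]
  [ 0  1  0  |   4 ]
  [ 0  0  1  |   0 ]
Reading off the last column: x = -5, y = 4, z = 0.

(-5, 4, 0)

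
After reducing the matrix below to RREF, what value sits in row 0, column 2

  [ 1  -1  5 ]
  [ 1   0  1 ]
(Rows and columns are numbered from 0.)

Subtract ρ1 from ρ2.
  [ 1  -1   5 ]
  [ 0   1  -4 ]
Add ρ2 to ρ1.
  [ 1  0   1 ]
  [ 0  1  -4 ]

1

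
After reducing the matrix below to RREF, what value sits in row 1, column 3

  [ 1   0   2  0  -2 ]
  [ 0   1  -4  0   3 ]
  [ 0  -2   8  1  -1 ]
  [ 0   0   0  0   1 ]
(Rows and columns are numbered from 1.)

R3 := R3 + 2·R2
  [ 1  0   2  0  -2 ]
  [ 0  1  -4  0   3 ]
  [ 0  0   0  1   5 ]
  [ 0  0   0  0   1 ]
R3 := R3 − 5·R4
  [ 1  0   2  0  -2 ]
  [ 0  1  -4  0   3 ]
  [ 0  0   0  1   0 ]
  [ 0  0   0  0   1 ]
R2 := R2 − 3·R4
  [ 1  0   2  0  -2 ]
  [ 0  1  -4  0   0 ]
  [ 0  0   0  1   0 ]
  [ 0  0   0  0   1 ]
R1 := R1 + 2·R4
  [ 1  0   2  0  0 ]
  [ 0  1  -4  0  0 ]
  [ 0  0   0  1  0 ]
  [ 0  0   0  0  1 ]

2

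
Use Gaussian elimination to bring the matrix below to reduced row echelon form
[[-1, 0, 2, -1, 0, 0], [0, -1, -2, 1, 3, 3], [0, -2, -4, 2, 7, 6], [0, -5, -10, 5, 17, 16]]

[[1, 0, -2, 1, 0, 0], [0, 1, 2, -1, 0, 0], [0, 0, 0, 0, 1, 0], [0, 0, 0, 0, 0, 1]]

R1 -> -1·R1
  [ 1   0   -2  1   0   0 ]
  [ 0  -1   -2  1   3   3 ]
  [ 0  -2   -4  2   7   6 ]
  [ 0  -5  -10  5  17  16 ]
R2 -> -1·R2
  [ 1   0   -2   1   0   0 ]
  [ 0   1    2  -1  -3  -3 ]
  [ 0  -2   -4   2   7   6 ]
  [ 0  -5  -10   5  17  16 ]
R3 -> R3 + 2·R2
  [ 1   0   -2   1   0   0 ]
  [ 0   1    2  -1  -3  -3 ]
  [ 0   0    0   0   1   0 ]
  [ 0  -5  -10   5  17  16 ]
R4 -> R4 + 5·R2
  [ 1  0  -2   1   0   0 ]
  [ 0  1   2  -1  -3  -3 ]
  [ 0  0   0   0   1   0 ]
  [ 0  0   0   0   2   1 ]
R4 -> R4 − 2·R3
  [ 1  0  -2   1   0   0 ]
  [ 0  1   2  -1  -3  -3 ]
  [ 0  0   0   0   1   0 ]
  [ 0  0   0   0   0   1 ]
R2 -> R2 + 3·R4
  [ 1  0  -2   1   0  0 ]
  [ 0  1   2  -1  -3  0 ]
  [ 0  0   0   0   1  0 ]
  [ 0  0   0   0   0  1 ]
R2 -> R2 + 3·R3
  [ 1  0  -2   1  0  0 ]
  [ 0  1   2  -1  0  0 ]
  [ 0  0   0   0  1  0 ]
  [ 0  0   0   0  0  1 ]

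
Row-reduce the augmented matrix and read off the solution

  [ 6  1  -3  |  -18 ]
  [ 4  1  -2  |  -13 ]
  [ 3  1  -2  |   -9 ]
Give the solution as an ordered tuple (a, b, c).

Multiply r1 by 1/6.
Subtract 4 times r1 from r2.
Subtract 3 times r1 from r3.
Multiply r2 by 3.
Subtract 1/2 times r2 from r3.
Multiply r3 by -2.
Add 1/2 times r3 to r1.
Subtract 1/6 times r2 from r1.
Reading off the last column: a = -4, b = -3, c = -3.

(-4, -3, -3)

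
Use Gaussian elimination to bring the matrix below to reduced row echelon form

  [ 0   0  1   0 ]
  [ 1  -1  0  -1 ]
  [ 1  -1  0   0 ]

R1 ↔ R2
  [ 1  -1  0  -1 ]
  [ 0   0  1   0 ]
  [ 1  -1  0   0 ]
R3 := R3 − R1
  [ 1  -1  0  -1 ]
  [ 0   0  1   0 ]
  [ 0   0  0   1 ]
R1 := R1 + R3
  [ 1  -1  0  0 ]
  [ 0   0  1  0 ]
  [ 0   0  0  1 ]

[[1, -1, 0, 0], [0, 0, 1, 0], [0, 0, 0, 1]]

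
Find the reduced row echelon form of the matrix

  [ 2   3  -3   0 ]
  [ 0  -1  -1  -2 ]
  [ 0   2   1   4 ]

r1 → 1/2·r1
  [ 1  3/2  -3/2   0 ]
  [ 0   -1    -1  -2 ]
  [ 0    2     1   4 ]
r2 → -1·r2
  [ 1  3/2  -3/2  0 ]
  [ 0    1     1  2 ]
  [ 0    2     1  4 ]
r3 → r3 − 2·r2
  [ 1  3/2  -3/2  0 ]
  [ 0    1     1  2 ]
  [ 0    0    -1  0 ]
r3 → -1·r3
  [ 1  3/2  -3/2  0 ]
  [ 0    1     1  2 ]
  [ 0    0     1  0 ]
r2 → r2 − r3
  [ 1  3/2  -3/2  0 ]
  [ 0    1     0  2 ]
  [ 0    0     1  0 ]
r1 → r1 + 3/2·r3
  [ 1  3/2  0  0 ]
  [ 0    1  0  2 ]
  [ 0    0  1  0 ]
r1 → r1 − 3/2·r2
  [ 1  0  0  -3 ]
  [ 0  1  0   2 ]
  [ 0  0  1   0 ]

[[1, 0, 0, -3], [0, 1, 0, 2], [0, 0, 1, 0]]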